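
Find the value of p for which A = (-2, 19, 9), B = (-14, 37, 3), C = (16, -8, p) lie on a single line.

18

Direction AB = (-12, 18, -6). From the x-coordinate of C, the parameter along the line is τ = (16 − (-2))/(-12) = -3/2.
Then p = 9 + (-3/2)·(-6) = 18.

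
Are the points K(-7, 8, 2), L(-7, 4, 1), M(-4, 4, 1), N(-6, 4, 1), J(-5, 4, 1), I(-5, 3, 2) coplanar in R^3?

No

The plane through K, L, M has normal n = KL × KM = (0, -3, 12) and equation n·P = 0.
Checking the remaining points: n·N = 0, n·J = 0, n·I = 15.
Since n·I = 15 ≠ 0, I is off the plane and the points are not all coplanar.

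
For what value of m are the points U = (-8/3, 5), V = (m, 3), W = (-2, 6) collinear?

-4

The three points are collinear iff det[UV; UW] = 0.
This determinant is linear in m: (1)m + (4) = 0, so m = -4.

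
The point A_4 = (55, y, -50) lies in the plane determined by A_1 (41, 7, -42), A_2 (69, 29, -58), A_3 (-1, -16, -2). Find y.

Coplanarity requires A_1A_2 · (A_1A_3 × A_1A_4) = 0.
A_1A_2 = (28, 22, -16), A_1A_3 = (-42, -23, 40); the triple product is linear in y with coefficient -448 and constant term 8064.
Setting it to zero: y = 18.

18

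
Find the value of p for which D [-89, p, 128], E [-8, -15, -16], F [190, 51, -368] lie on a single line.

Collinearity requires DE × DF = 0; each component is linear in p.
The x-component gives (352)p + (14784) = 0, so p = -42.
The remaining components then also vanish.

-42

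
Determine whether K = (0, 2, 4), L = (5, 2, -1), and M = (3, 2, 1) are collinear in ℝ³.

Yes

KL = (5, 0, -5), KM = (3, 0, -3).
KL × KM = (0, 0, 0).
The cross product vanishes, so the three points are collinear.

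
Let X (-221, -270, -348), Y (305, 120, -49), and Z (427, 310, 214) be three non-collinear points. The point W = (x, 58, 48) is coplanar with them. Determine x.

A normal to the plane is n = XY × XZ = (45760, -101860, 52360).
W lies in the plane iff n · XW = 0.
This gives (45760)x + (-2562560) = 0, so x = 56.

56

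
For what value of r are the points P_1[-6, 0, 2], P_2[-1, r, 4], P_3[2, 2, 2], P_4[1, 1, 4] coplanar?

Coplanarity ⇔ det[P_1P_2; P_1P_3; P_1P_4] = 0.
Expanding, this is linear in r: (-16)r + (8) = 0.
So r = 1/2.

1/2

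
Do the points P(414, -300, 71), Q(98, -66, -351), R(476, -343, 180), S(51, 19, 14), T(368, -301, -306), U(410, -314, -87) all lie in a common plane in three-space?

No

The plane through P, Q, R has normal n = PQ × PR = (7360, 8280, -920) and equation n·X = 497720.
Checking the remaining points: n·S = 519800, n·T = 497720, n·U = 497720.
Since n·S = 519800 ≠ 497720, S is off the plane and the points are not all coplanar.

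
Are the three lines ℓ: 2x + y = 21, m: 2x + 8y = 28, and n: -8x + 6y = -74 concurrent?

Yes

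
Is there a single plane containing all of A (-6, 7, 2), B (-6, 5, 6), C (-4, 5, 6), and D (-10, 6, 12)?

With A as base: AB = (0, -2, 4), AC = (2, -2, 4), AD = (-4, -1, 10).
AC × AD = (-16, -36, -10).
AB · (AC × AD) = 32.
Since 32 ≠ 0, the four points are not coplanar.

No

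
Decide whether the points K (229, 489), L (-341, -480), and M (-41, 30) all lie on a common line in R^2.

KL = (-570, -969), KM = (-270, -459).
det[KL; KM] = (-570)(-459) − (-969)(-270) = 0.
The determinant is zero, so the points are collinear.

Yes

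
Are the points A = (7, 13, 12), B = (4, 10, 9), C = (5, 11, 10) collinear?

Yes

AB = (-3, -3, -3), AC = (-2, -2, -2).
AB × AC = (0, 0, 0).
The cross product vanishes, so the three points are collinear.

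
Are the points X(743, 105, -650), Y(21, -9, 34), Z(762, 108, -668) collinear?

XY = (-722, -114, 684), XZ = (19, 3, -18).
XY × XZ = (0, 0, 0).
The cross product vanishes, so the three points are collinear.

Yes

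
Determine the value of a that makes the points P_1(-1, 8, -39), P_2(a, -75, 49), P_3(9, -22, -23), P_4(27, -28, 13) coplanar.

48

Normal to plane P_1P_3P_4: n = (-984, -72, 480); plane equation n·P = -18312.
Requiring n·P_2 = -18312: (-984)a + (28920) = -18312.
So a = 48.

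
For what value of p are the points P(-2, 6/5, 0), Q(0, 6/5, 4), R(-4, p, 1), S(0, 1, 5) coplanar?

1/5

Normal to plane PQS: n = (4/5, -2, -2/5); plane equation n·X = -4.
Requiring n·R = -4: (-2)p + (-18/5) = -4.
So p = 1/5.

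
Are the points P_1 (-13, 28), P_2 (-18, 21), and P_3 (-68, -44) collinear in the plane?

P_1P_2 = (-5, -7), P_1P_3 = (-55, -72).
If collinear, P_1P_3 would be a scalar multiple of P_1P_2. But (-5)·(-72) ≠ (-7)·(-55) (difference -25), so they are not parallel; the points are not collinear.

No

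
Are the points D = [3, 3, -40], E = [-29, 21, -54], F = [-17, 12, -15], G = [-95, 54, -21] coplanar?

A normal to the plane through D, E, F is n = DE × DF = (576, 1080, 72).
The plane has equation n·P = 2088. For G: n·G = 2088.
Equal, so G lies in the plane and all four are coplanar.

Yes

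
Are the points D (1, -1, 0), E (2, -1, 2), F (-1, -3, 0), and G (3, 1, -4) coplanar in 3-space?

No

With D as base: DE = (1, 0, 2), DF = (-2, -2, 0), DG = (2, 2, -4).
DF × DG = (8, -8, 0).
DE · (DF × DG) = 8.
Since 8 ≠ 0, the four points are not coplanar.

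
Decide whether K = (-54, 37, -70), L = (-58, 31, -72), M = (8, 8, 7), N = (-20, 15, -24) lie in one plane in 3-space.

With K as base: KL = (-4, -6, -2), KM = (62, -29, 77), KN = (34, -22, 46).
KM × KN = (360, -234, -378).
KL · (KM × KN) = 720.
Since 720 ≠ 0, the four points are not coplanar.

No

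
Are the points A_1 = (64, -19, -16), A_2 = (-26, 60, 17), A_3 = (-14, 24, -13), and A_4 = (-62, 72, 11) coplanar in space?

A normal to the plane through A_1, A_2, A_3 is n = A_1A_2 × A_1A_3 = (-1182, -2304, 2292).
The plane has equation n·P = -68544. For A_4: n·A_4 = -67392.
-67392 ≠ -68544, so A_4 is off the plane.

No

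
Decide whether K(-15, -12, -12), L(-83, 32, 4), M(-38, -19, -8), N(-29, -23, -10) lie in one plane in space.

Yes

A normal to the plane through K, L, M is n = KL × KM = (288, -96, 1488).
The plane has equation n·P = -21024. For N: n·N = -21024.
Equal, so N lies in the plane and all four are coplanar.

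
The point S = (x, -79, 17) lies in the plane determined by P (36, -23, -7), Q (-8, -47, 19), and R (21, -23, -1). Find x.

25

The plane through P, Q, R has equation −144x − 126y − 360z = 234.
Substituting S: (-144)x + (3834) = 234, so x = 25.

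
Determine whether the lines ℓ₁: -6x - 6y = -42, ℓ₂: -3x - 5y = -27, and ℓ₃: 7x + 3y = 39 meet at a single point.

No

The three lines meet at one point iff the augmented coefficient matrix [aᵢ bᵢ cᵢ] has rank < 3, i.e. its determinant vanishes.
Here the determinant is 24.
Nonzero, so no common point exists.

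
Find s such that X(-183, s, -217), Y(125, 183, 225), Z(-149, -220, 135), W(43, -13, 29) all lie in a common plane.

Coplanarity ⇔ det[XY; XZ; XW] = 0.
Expanding, this is linear in s: (46324)s + (19548728) = 0.
So s = -422.

-422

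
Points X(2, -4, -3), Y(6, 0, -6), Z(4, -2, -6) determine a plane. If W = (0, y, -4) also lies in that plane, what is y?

-6

The plane through X, Y, Z has equation −6x + 6y = -36.
Substituting W: (6)y + (0) = -36, so y = -6.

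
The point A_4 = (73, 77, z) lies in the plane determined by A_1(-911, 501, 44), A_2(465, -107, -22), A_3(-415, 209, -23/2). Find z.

The plane through A_1, A_2, A_3 has equation 14472x + 43632y − 100224z = 4265784.
Substituting A_4: (-100224)z + (4416120) = 4265784, so z = 3/2.

3/2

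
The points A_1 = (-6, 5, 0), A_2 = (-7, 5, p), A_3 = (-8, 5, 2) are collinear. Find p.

1

Direction A_1A_3 = (-2, 0, 2). From the x-coordinate of A_2, the parameter along the line is τ = (-7 − (-6))/(-2) = 1/2.
Then p = 0 + 1/2·(2) = 1.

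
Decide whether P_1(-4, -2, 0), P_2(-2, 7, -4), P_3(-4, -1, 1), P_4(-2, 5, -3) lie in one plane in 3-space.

A normal to the plane through P_1, P_2, P_3 is n = P_1P_2 × P_1P_3 = (13, -2, 2).
The plane has equation n·P = -48. For P_4: n·P_4 = -42.
-42 ≠ -48, so P_4 is off the plane.

No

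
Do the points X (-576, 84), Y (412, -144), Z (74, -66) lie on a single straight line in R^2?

Yes

XY = (988, -228), XZ = (650, -150).
Checking proportionality: XZ = 25/38·XY, so the vectors are parallel and the points are collinear.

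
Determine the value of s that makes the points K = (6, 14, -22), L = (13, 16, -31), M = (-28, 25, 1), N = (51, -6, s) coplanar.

Coplanarity ⇔ det[KL; KM; KN] = 0.
Expanding, this is linear in s: (145)s + (6815) = 0.
So s = -47.

-47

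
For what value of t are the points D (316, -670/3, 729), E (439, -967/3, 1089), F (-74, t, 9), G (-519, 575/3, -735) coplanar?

-20

The points are coplanar iff DE · (DF × DG) = 0.
Expanding, this is linear in t: (120528)t + (2410560) = 0.
So t = -20.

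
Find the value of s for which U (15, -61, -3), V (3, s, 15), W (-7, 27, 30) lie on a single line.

-13

Direction UW = (-22, 88, 33). From the x-coordinate of V, the parameter along the line is τ = (3 − 15)/(-22) = 6/11.
Then s = (-61) + 6/11·(88) = -13.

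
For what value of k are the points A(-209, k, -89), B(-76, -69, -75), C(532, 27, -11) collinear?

Collinearity requires AB × AC = 0; each component is linear in k.
The x-component gives (-64)k + (-5760) = 0, so k = -90.
The remaining components then also vanish.

-90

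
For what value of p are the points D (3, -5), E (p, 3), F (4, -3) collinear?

7

The three points are collinear iff det[DE; DF] = 0.
This determinant is linear in p: (2)p + (-14) = 0, so p = 7.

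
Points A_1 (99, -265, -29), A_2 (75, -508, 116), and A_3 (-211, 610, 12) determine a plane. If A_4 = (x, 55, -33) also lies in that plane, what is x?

-1

The plane through A_1, A_2, A_3 has equation −136838x − 43966y − 96330z = 897598.
Substituting A_4: (-136838)x + (760760) = 897598, so x = -1.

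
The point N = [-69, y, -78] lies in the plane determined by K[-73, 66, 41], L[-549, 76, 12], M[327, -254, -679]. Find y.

16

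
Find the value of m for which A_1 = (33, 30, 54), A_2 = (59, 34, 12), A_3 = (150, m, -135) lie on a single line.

Collinearity requires A_1A_2 × A_1A_3 = 0; each component is linear in m.
The x-component gives (42)m + (-2016) = 0, so m = 48.
The remaining components then also vanish.

48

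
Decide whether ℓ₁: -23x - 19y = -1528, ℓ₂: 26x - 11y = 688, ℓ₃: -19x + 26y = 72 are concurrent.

The three lines meet at one point iff the augmented coefficient matrix [aᵢ bᵢ cᵢ] has rank < 3, i.e. its determinant vanishes.
Here the determinant is 0.
It vanishes, so the lines are concurrent at (40, 32).

Yes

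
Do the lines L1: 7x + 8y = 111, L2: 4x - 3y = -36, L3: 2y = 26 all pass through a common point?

Lines aᵢx + bᵢy = cᵢ with pairwise distinct directions are concurrent exactly when det[aᵢ bᵢ cᵢ] = 0.
Here the determinant is 14.
Nonzero, so no common point exists.

No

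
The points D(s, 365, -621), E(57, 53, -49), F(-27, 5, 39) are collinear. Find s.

603

Direction EF = (-84, -48, 88). From the y-coordinate of D, the parameter along the line is τ = (365 − 53)/(-48) = -13/2.
Then s = 57 + (-13/2)·(-84) = 603.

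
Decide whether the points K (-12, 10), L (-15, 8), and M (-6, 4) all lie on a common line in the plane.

KL = (-3, -2), KM = (6, -6).
Twice the signed area of △KLM is (-3)(-6) − (-2)(6) = 30.
The area is nonzero, so the three points are not collinear.

No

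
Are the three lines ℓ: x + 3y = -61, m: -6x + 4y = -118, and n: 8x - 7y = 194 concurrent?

Intersecting ℓ and m: solving the 2×2 system gives (x, y) = (5, -22).
Substitute into n: (8)(5) + (-7)(-22) = 194.
This equals 194, so (5, -22) lies on all three lines and they are concurrent.

Yes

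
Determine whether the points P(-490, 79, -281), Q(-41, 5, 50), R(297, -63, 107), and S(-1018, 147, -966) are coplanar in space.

With P as base: PQ = (449, -74, 331), PR = (787, -142, 388), PS = (-528, 68, -685).
PR × PS = (70886, 334231, -21460).
PQ · (PR × PS) = -8540.
Since -8540 ≠ 0, the four points are not coplanar.

No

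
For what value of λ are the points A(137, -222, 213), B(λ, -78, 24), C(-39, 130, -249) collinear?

65

Collinearity requires AB × AC = 0; each component is linear in λ.
The y-component gives (462)λ + (-30030) = 0, so λ = 65.
The remaining components then also vanish.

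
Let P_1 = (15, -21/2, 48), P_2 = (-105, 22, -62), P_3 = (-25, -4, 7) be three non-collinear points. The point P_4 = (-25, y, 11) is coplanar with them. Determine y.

Coplanarity requires P_1P_2 · (P_1P_3 × P_1P_4) = 0.
P_1P_2 = (-120, 65/2, -110), P_1P_3 = (-40, 13/2, -41); the triple product is linear in y with coefficient -520 and constant term 0.
Setting it to zero: y = 0.

0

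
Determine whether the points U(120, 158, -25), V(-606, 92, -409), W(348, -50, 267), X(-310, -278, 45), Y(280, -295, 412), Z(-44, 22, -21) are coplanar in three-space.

The plane through U, V, W has normal n = UV × UW = (-99144, 124440, 166056) and equation n·P = 3612840.
Checking the remaining points: n·X = 3612840, n·Y = 3944952, n·Z = 3612840.
Since n·Y = 3944952 ≠ 3612840, Y is off the plane and the points are not all coplanar.

No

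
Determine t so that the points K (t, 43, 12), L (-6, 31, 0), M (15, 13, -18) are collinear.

-20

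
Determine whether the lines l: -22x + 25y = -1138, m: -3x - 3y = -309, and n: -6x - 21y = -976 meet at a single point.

No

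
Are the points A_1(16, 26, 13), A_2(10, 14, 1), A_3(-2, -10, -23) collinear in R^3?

Yes

A_1A_2 = (-6, -12, -12), A_1A_3 = (-18, -36, -36).
Each component of A_1A_3 is 3 times the corresponding component of A_1A_2, so A_1A_3 = 3·A_1A_2 and the points are collinear.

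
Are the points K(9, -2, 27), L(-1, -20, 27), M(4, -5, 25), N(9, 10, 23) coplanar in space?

With K as base: KL = (-10, -18, 0), KM = (-5, -3, -2), KN = (0, 12, -4).
KM × KN = (36, -20, -60).
KL · (KM × KN) = 0.
The scalar triple product vanishes, so the four points are coplanar.

Yes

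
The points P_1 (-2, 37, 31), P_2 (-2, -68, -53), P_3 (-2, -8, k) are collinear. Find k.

-5

Direction P_1P_2 = (0, -105, -84). From the y-coordinate of P_3, the parameter along the line is τ = (-8 − 37)/(-105) = 3/7.
Then k = 31 + 3/7·(-84) = -5.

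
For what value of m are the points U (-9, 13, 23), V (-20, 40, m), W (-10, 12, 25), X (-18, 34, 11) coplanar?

Coplanarity ⇔ det[UV; UW; UX] = 0.
Expanding, this is linear in m: (-30)m + (210) = 0.
So m = 7.

7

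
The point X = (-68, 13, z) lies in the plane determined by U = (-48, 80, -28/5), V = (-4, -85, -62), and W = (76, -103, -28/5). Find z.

Coplanarity requires UV · (UW × UX) = 0.
UV = (44, -165, -282/5), UW = (124, -183, 0); the triple product is linear in z with coefficient 12408 and constant term 744480.
Setting it to zero: z = -60.

-60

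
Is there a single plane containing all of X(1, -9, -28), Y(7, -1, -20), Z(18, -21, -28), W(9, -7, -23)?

With X as base: XY = (6, 8, 8), XZ = (17, -12, 0), XW = (8, 2, 5).
XZ × XW = (-60, -85, 130).
XY · (XZ × XW) = 0.
The scalar triple product vanishes, so the four points are coplanar.

Yes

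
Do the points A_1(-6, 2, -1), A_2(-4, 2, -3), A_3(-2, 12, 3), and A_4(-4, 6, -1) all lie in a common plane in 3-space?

No

With A_1 as base: A_1A_2 = (2, 0, -2), A_1A_3 = (4, 10, 4), A_1A_4 = (2, 4, 0).
A_1A_3 × A_1A_4 = (-16, 8, -4).
A_1A_2 · (A_1A_3 × A_1A_4) = -24.
Since -24 ≠ 0, the four points are not coplanar.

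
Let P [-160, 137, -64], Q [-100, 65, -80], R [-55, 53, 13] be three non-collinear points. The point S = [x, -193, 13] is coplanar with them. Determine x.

Coplanarity requires PQ · (PR × PS) = 0.
PQ = (60, -72, -16), PR = (105, -84, 77); the triple product is linear in x with coefficient -6888 and constant term 1170960.
Setting it to zero: x = 170.

170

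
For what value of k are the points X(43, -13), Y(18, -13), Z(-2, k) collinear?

-13

Collinearity: (Z − X) must be parallel to (Y − X) = (-25, 0).
Cross-multiplying the components: (k − (-13))·(-25) = (-45)·(0).
Solving gives k = -13.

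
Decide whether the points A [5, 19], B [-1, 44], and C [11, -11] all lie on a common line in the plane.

AB = (-6, 25), AC = (6, -30).
det[AB; AC] = (-6)(-30) − (25)(6) = 30.
The determinant is nonzero, so they are not collinear.

No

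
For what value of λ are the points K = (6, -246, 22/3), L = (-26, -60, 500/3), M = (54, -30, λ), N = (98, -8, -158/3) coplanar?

70/3

Normal to plane KLN: n = (-147244/3, 38216/3, -24728); plane equation n·P = -10828616/3.
Requiring n·M = -10828616/3: (-24728)λ + (-3032552) = -10828616/3.
So λ = 70/3.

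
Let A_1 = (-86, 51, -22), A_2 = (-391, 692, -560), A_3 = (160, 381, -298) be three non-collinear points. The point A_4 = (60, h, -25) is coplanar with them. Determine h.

The plane through A_1, A_2, A_3 has equation 624x − 216528y − 258336z = -5413200.
Substituting A_4: (-216528)h + (6495840) = -5413200, so h = 55.

55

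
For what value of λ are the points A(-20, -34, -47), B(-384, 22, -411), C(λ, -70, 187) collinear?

214

Direction AB = (-364, 56, -364). From the y-coordinate of C, the parameter along the line is τ = (-70 − (-34))/56 = -9/14.
Then λ = (-20) + (-9/14)·(-364) = 214.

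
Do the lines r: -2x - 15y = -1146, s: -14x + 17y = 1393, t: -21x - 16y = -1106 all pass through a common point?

Lines aᵢx + bᵢy = cᵢ with pairwise distinct directions are concurrent exactly when det[aᵢ bᵢ cᵢ] = 0.
Here the determinant is -1743.
Nonzero, so no common point exists.

No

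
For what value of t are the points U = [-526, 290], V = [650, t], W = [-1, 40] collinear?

Collinearity: (V − U) must be parallel to (W − U) = (525, -250).
Cross-multiplying the components: (t − 290)·(525) = (1176)·(-250).
Solving gives t = -270.

-270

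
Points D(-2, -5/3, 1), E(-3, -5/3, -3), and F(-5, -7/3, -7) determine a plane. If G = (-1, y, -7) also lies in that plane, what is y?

The plane through D, E, F has equation −(8/3)x + 4y + (2/3)z = -2/3.
Substituting G: (4)y + (-2) = -2/3, so y = 1/3.

1/3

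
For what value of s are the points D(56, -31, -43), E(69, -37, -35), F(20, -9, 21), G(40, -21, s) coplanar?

-11

Normal to plane DEF: n = (-560, -1120, 70); plane equation n·P = 350.
Requiring n·G = 350: (70)s + (1120) = 350.
So s = -11.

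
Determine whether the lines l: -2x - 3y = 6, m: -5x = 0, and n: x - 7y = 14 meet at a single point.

Intersecting l and m: solving the 2×2 system gives (x, y) = (0, -2).
Substitute into n: (1)(0) + (-7)(-2) = 14.
This equals 14, so (0, -2) lies on all three lines and they are concurrent.

Yes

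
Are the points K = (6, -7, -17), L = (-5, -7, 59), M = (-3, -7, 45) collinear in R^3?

KL = (-11, 0, 76), KM = (-9, 0, 62).
Comparing components 3 and 1: (76)(-9) − (-11)(62) = -2 ≠ 0, so KL and KM are not parallel and the points are not collinear.

No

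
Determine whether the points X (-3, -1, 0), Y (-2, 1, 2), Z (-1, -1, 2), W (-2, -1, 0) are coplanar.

A normal to the plane through X, Y, Z is n = XY × XZ = (4, 2, -4).
The plane has equation n·P = -14. For W: n·W = -10.
-10 ≠ -14, so W is off the plane.

No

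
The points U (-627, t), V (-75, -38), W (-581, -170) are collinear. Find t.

The three points are collinear iff det[UV; UW] = 0.
This determinant is linear in t: (-506)t + (-92092) = 0, so t = -182.

-182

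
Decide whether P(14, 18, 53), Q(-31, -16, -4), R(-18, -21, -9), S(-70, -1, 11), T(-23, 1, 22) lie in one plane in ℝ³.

Yes

The plane through P, Q, R has normal n = PQ × PR = (-115, -966, 667) and equation n·X = 16353.
Checking the remaining points: n·S = 16353, n·T = 16353.
All equal 16353, so all 5 points lie in one plane.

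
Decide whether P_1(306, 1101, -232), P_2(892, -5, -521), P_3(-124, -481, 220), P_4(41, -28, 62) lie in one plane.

The four points are coplanar iff the 3×3 determinant with rows P_1P_2, P_1P_3, P_1P_4 is zero.
Rows: (586, -1106, -289), (-430, -1582, 452), (-265, -1129, 294).
Expanding along the first row: (586)(45200) − (-1106)(-6640) + (-289)(66240) = 0.
Zero determinant ⇒ coplanar.

Yes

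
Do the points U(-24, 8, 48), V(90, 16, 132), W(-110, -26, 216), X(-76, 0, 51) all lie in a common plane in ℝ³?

No

With U as base: UV = (114, 8, 84), UW = (-86, -34, 168), UX = (-52, -8, 3).
UW × UX = (1242, -8478, -1080).
UV · (UW × UX) = -16956.
Since -16956 ≠ 0, the four points are not coplanar.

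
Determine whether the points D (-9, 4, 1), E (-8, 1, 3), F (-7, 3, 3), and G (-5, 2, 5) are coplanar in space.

The four points are coplanar iff the 3×3 determinant with rows DE, DF, DG is zero.
Rows: (1, -3, 2), (2, -1, 2), (4, -2, 4).
Expanding along the first row: (1)(0) − (-3)(0) + (2)(0) = 0.
Zero determinant ⇒ coplanar.

Yes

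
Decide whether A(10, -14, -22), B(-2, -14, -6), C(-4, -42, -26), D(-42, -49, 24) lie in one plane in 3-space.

No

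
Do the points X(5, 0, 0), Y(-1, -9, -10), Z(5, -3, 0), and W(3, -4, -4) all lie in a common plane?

No

The four points are coplanar iff the 3×3 determinant with rows XY, XZ, XW is zero.
Rows: (-6, -9, -10), (0, -3, 0), (-2, -4, -4).
Expanding along the first row: (-6)(12) − (-9)(0) + (-10)(-6) = -12.
Nonzero ⇒ not coplanar.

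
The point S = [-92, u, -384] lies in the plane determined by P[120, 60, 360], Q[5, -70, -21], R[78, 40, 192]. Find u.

-140

A normal to the plane is n = PQ × PR = (14220, -3318, -3160).
S lies in the plane iff n · PS = 0.
This gives (-3318)u + (-464520) = 0, so u = -140.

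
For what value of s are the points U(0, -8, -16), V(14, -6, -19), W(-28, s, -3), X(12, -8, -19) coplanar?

16

The points are coplanar iff UV · (UW × UX) = 0.
Expanding, this is linear in s: (-6)s + (96) = 0.
So s = 16.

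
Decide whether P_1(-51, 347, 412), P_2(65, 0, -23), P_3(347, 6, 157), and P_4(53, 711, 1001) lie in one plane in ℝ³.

No

A normal to the plane through P_1, P_2, P_3 is n = P_1P_2 × P_1P_3 = (-59850, -143550, 98550).
The plane has equation n·P = -6156900. For P_4: n·P_4 = -6587550.
-6587550 ≠ -6156900, so P_4 is off the plane.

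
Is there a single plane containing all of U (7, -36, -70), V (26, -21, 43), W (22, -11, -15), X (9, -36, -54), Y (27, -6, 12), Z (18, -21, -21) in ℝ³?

Yes

The plane through U, V, W has normal n = UV × UW = (-2000, 650, 250) and equation n·P = -54900.
Checking the remaining points: n·X = -54900, n·Y = -54900, n·Z = -54900.
All equal -54900, so all 6 points lie in one plane.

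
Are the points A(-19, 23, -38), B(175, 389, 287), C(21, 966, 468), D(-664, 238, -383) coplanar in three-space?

No

With A as base: AB = (194, 366, 325), AC = (40, 943, 506), AD = (-645, 215, -345).
AC × AD = (-434125, -312570, 616835).
AB · (AC × AD) = 1850505.
Since 1850505 ≠ 0, the four points are not coplanar.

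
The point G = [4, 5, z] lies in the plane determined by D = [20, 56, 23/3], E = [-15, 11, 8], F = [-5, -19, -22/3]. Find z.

A normal to the plane is n = DE × DF = (700, -1600/3, 1500).
G lies in the plane iff n · DG = 0.
This gives (1500)z + (4500) = 0, so z = -3.

-3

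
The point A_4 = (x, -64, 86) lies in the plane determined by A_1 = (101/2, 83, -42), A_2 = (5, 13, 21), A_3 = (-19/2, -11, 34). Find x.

Coplanarity requires A_1A_2 · (A_1A_3 × A_1A_4) = 0.
A_1A_2 = (-91/2, -70, 63), A_1A_3 = (-60, -94, 76); the triple product is linear in x with coefficient 602 and constant term 26789.
Setting it to zero: x = -89/2.

-89/2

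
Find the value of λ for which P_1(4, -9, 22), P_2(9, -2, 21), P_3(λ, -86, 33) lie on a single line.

Collinearity requires P_1P_2 × P_1P_3 = 0; each component is linear in λ.
The y-component gives (-1)λ + (-51) = 0, so λ = -51.
The remaining components then also vanish.

-51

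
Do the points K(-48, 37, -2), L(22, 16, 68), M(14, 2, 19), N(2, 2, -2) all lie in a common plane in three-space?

Yes

The four points are coplanar iff the 3×3 determinant with rows KL, KM, KN is zero.
Rows: (70, -21, 70), (62, -35, 21), (50, -35, 0).
Expanding along the first row: (70)(735) − (-21)(-1050) + (70)(-420) = 0.
Zero determinant ⇒ coplanar.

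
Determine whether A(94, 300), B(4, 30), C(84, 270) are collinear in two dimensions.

Yes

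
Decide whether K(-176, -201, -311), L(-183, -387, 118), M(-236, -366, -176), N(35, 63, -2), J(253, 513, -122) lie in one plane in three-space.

Yes

The plane through K, L, M has normal n = KL × KM = (45675, -24795, -10005) and equation n·P = 56550.
Checking the remaining points: n·N = 56550, n·J = 56550.
All equal 56550, so all 5 points lie in one plane.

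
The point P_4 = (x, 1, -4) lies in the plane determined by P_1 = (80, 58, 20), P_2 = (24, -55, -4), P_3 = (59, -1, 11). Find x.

24

Coplanarity requires P_1P_2 · (P_1P_3 × P_1P_4) = 0.
P_1P_2 = (-56, -113, -24), P_1P_3 = (-21, -59, -9); the triple product is linear in x with coefficient -399 and constant term 9576.
Setting it to zero: x = 24.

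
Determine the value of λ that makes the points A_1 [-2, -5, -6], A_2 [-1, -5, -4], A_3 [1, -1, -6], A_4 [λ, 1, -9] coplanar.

The points are coplanar iff A_1A_2 · (A_1A_3 × A_1A_4) = 0.
Expanding, this is linear in λ: (-8)λ + (8) = 0.
So λ = 1.

1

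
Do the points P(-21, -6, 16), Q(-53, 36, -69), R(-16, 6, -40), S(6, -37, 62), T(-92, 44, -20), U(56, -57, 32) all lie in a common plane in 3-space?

The plane through P, Q, R has normal n = PQ × PR = (-1332, -2217, -594) and equation n·X = 31770.
Checking the remaining points: n·S = 37209, n·T = 36876, n·U = 32769.
Since n·S = 37209 ≠ 31770, S is off the plane and the points are not all coplanar.

No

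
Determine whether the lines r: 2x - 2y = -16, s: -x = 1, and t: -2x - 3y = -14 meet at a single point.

No

Lines aᵢx + bᵢy = cᵢ with pairwise distinct directions are concurrent exactly when det[aᵢ bᵢ cᵢ] = 0.
Here the determinant is -10.
Nonzero, so no common point exists.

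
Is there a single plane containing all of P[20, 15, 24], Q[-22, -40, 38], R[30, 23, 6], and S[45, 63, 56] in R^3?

No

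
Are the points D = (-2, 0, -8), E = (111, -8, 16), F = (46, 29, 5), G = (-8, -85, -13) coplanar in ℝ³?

The four points are coplanar iff the 3×3 determinant with rows DE, DF, DG is zero.
Rows: (113, -8, 24), (48, 29, 13), (-6, -85, -5).
Expanding along the first row: (113)(960) − (-8)(-162) + (24)(-3906) = 13440.
Nonzero ⇒ not coplanar.

No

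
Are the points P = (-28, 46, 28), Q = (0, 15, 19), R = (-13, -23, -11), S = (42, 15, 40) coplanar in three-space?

No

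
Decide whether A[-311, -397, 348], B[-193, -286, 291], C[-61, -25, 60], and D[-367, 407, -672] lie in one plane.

Yes

A normal to the plane through A, B, C is n = AB × AC = (-10764, 19734, 16146).
The plane has equation n·P = 1132014. For D: n·D = 1132014.
Equal, so D lies in the plane and all four are coplanar.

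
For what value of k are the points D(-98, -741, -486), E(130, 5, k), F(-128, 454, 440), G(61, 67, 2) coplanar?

Coplanarity ⇔ det[DE; DF; DG] = 0.
Expanding, this is linear in k: (-214245)k + (-20996010) = 0.
So k = -98.

-98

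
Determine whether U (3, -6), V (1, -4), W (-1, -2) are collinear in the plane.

UV = (-2, 2), UW = (-4, 4).
Checking proportionality: UW = 2·UV, so the vectors are parallel and the points are collinear.

Yes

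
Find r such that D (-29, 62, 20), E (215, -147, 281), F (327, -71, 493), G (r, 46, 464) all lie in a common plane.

267

The points are coplanar iff DE · (DF × DG) = 0.
Expanding, this is linear in r: (-64144)r + (17126448) = 0.
So r = 267.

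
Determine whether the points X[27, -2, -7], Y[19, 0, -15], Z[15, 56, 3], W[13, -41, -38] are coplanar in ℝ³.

With X as base: XY = (-8, 2, -8), XZ = (-12, 58, 10), XW = (-14, -39, -31).
XZ × XW = (-1408, -512, 1280).
XY · (XZ × XW) = 0.
The scalar triple product vanishes, so the four points are coplanar.

Yes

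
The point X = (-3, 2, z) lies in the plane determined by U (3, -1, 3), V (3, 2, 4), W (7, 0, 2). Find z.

6

A normal to the plane is n = UV × UW = (-4, 4, -12).
X lies in the plane iff n · UX = 0.
This gives (-12)z + (72) = 0, so z = 6.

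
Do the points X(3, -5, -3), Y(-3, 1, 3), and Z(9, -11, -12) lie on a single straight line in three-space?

No

XY = (-6, 6, 6), XZ = (6, -6, -9).
XY × XZ = (-18, -18, 0).
The cross product is nonzero, so the points do not lie on one line.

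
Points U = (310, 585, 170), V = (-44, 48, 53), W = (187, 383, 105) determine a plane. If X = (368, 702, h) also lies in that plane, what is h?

235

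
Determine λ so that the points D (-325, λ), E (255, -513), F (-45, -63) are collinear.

357

The three points are collinear iff det[DE; DF] = 0.
This determinant is linear in λ: (-300)λ + (107100) = 0, so λ = 357.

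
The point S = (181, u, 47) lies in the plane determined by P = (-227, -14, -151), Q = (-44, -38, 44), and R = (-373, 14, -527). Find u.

The plane through P, Q, R has equation 3564x + 40338y + 1620z = -1618380.
Substituting S: (40338)u + (721224) = -1618380, so u = -58.

-58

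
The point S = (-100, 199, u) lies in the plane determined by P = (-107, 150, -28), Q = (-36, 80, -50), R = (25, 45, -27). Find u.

63

Coplanarity requires PQ · (PR × PS) = 0.
PQ = (71, -70, -22), PR = (132, -105, 1); the triple product is linear in u with coefficient 1785 and constant term -112455.
Setting it to zero: u = 63.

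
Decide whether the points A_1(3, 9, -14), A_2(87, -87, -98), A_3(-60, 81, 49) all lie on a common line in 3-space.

Yes

A_1A_2 = (84, -96, -84), A_1A_3 = (-63, 72, 63).
Each component of A_1A_3 is -3/4 times the corresponding component of A_1A_2, so A_1A_3 = -3/4·A_1A_2 and the points are collinear.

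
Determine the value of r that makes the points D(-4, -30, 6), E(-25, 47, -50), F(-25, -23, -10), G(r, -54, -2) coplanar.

-42

Normal to plane DEF: n = (-840, 840, 1470); plane equation n·P = -13020.
Requiring n·G = -13020: (-840)r + (-48300) = -13020.
So r = -42.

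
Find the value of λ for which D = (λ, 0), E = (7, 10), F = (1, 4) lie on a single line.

-3

Collinearity: (D − E) must be parallel to (F − E) = (-6, -6).
Cross-multiplying the components: (λ − 7)·(-6) = (-10)·(-6).
Solving gives λ = -3.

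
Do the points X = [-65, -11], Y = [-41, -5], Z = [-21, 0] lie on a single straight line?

XY = (24, 6), XZ = (44, 11).
Twice the signed area of △XYZ is (24)(11) − (6)(44) = 0.
The triangle is degenerate (zero area), so the points are collinear.

Yes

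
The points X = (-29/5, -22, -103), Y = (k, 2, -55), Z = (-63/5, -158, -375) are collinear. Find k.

Direction XZ = (-34/5, -136, -272). From the y-coordinate of Y, the parameter along the line is τ = (2 − (-22))/(-136) = -3/17.
Then k = (-29/5) + (-3/17)·(-34/5) = -23/5.

-23/5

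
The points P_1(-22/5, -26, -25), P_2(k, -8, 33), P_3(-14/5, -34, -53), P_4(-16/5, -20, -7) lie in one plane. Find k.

Normal to plane P_1P_3P_4: n = (24, -312/5, 96/5); plane equation n·P = 5184/5.
Requiring n·P_2 = 5184/5: (24)k + (5664/5) = 5184/5.
So k = -4.

-4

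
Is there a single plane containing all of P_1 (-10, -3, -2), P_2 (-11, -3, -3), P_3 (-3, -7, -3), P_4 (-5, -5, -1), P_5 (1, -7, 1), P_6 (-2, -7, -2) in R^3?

The plane through P_1, P_2, P_3 has normal n = P_1P_2 × P_1P_3 = (-4, -8, 4) and equation n·P = 56.
Checking the remaining points: n·P_4 = 56, n·P_5 = 56, n·P_6 = 56.
All equal 56, so all 6 points lie in one plane.

Yes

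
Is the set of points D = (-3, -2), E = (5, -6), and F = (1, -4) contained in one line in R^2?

DE = (8, -4), DF = (4, -2).
Twice the signed area of △DEF is (8)(-2) − (-4)(4) = 0.
The triangle is degenerate (zero area), so the points are collinear.

Yes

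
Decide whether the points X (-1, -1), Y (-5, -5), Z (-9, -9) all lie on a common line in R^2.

XY = (-4, -4), XZ = (-8, -8).
det[XY; XZ] = (-4)(-8) − (-4)(-8) = 0.
The determinant is zero, so the points are collinear.

Yes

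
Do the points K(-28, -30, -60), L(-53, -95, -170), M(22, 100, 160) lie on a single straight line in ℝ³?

Yes

KL = (-25, -65, -110), KM = (50, 130, 220).
KL × KM = (0, 0, 0).
The cross product vanishes, so the three points are collinear.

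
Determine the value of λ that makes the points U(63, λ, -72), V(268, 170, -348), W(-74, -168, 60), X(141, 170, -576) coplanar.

The points are coplanar iff UV · (UW × UX) = 0.
Expanding, this is linear in λ: (129792)λ + (5581056) = 0.
So λ = -43.

-43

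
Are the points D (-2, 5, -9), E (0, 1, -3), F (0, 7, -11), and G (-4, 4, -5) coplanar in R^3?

No

A normal to the plane through D, E, F is n = DE × DF = (-4, 16, 12).
The plane has equation n·P = -20. For G: n·G = 20.
20 ≠ -20, so G is off the plane.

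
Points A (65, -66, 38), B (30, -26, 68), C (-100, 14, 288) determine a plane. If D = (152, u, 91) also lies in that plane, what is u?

Coplanarity requires AB · (AC × AD) = 0.
AB = (-35, 40, 30), AC = (-165, 80, 250); the triple product is linear in u with coefficient 3800 and constant term 1113400.
Setting it to zero: u = -293.

-293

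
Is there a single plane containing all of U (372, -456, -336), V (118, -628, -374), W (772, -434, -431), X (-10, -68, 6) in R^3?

No

A normal to the plane through U, V, W is n = UV × UW = (17176, -39330, 63212).
The plane has equation n·P = 3084720. For X: n·X = 2881952.
2881952 ≠ 3084720, so X is off the plane.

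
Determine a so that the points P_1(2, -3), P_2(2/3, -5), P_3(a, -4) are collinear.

Collinearity: (P_3 − P_1) must be parallel to (P_2 − P_1) = (-4/3, -2).
Cross-multiplying the components: (a − 2)·(-2) = (-1)·(-4/3).
Solving gives a = 4/3.

4/3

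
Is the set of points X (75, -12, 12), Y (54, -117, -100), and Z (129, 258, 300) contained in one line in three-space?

XY = (-21, -105, -112), XZ = (54, 270, 288).
Each component of XZ is -18/7 times the corresponding component of XY, so XZ = -18/7·XY and the points are collinear.

Yes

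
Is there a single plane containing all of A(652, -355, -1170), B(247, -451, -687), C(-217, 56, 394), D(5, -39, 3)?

A normal to the plane through A, B, C is n = AB × AC = (-348657, 213693, -249879).
The plane has equation n·P = -10826949. For D: n·D = -10826949.
Equal, so D lies in the plane and all four are coplanar.

Yes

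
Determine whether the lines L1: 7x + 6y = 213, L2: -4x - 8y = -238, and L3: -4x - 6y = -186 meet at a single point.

Lines aᵢx + bᵢy = cᵢ with pairwise distinct directions are concurrent exactly when det[aᵢ bᵢ cᵢ] = 0.
Here the determinant is -36.
Nonzero, so no common point exists.

No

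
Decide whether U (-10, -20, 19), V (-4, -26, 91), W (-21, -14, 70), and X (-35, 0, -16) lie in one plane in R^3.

No

The four points are coplanar iff the 3×3 determinant with rows UV, UW, UX is zero.
Rows: (6, -6, 72), (-11, 6, 51), (-25, 20, -35).
Expanding along the first row: (6)(-1230) − (-6)(1660) + (72)(-70) = -2460.
Nonzero ⇒ not coplanar.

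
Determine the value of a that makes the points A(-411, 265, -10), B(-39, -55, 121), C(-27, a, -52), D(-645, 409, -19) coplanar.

Normal to plane ABD: n = (-15984, -27306, -21312); plane equation n·P = -453546.
Requiring n·C = -453546: (-27306)a + (1539792) = -453546.
So a = 73.

73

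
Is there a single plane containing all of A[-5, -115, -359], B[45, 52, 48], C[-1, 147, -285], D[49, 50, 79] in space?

No

With A as base: AB = (50, 167, 407), AC = (4, 262, 74), AD = (54, 165, 438).
AC × AD = (102546, 2244, -13488).
AB · (AC × AD) = 12432.
Since 12432 ≠ 0, the four points are not coplanar.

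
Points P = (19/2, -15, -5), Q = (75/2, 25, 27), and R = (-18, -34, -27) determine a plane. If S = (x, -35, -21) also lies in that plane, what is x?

-9/2

The plane through P, Q, R has equation −272x − 264y + 568z = -1464.
Substituting S: (-272)x + (-2688) = -1464, so x = -9/2.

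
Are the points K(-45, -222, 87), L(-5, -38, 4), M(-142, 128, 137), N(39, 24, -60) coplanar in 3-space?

With K as base: KL = (40, 184, -83), KM = (-97, 350, 50), KN = (84, 246, -147).
KM × KN = (-63750, -10059, -53262).
KL · (KM × KN) = 19890.
Since 19890 ≠ 0, the four points are not coplanar.

No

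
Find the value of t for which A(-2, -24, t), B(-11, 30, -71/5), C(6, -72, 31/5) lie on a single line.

-17/5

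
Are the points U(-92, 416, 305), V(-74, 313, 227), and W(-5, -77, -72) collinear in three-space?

UV = (18, -103, -78), UW = (87, -493, -377).
UV × UW = (377, 0, 87).
The cross product is nonzero, so the points do not lie on one line.

No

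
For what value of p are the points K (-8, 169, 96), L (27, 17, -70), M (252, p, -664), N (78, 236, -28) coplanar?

-226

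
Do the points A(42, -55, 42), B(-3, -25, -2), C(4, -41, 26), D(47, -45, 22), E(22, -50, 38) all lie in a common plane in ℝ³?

Yes

The plane through A, B, C has normal n = AB × AC = (136, 952, 510) and equation n·P = -25228.
Checking the remaining points: n·D = -25228, n·E = -25228.
All equal -25228, so all 5 points lie in one plane.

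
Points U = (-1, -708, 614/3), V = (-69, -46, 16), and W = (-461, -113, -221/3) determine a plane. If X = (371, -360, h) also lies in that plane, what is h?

Coplanarity requires UV · (UW × UX) = 0.
UV = (-68, 662, -566/3), UW = (-460, 595, -835/3); the triple product is linear in h with coefficient 264060 and constant term -57213000.
Setting it to zero: h = 650/3.

650/3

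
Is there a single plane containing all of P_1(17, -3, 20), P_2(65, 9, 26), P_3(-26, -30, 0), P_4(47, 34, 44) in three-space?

No

The four points are coplanar iff the 3×3 determinant with rows P_1P_2, P_1P_3, P_1P_4 is zero.
Rows: (48, 12, 6), (-43, -27, -20), (30, 37, 24).
Expanding along the first row: (48)(92) − (12)(-432) + (6)(-781) = 4914.
Nonzero ⇒ not coplanar.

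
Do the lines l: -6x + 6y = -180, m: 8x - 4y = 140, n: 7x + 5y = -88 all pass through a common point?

The three lines meet at one point iff the augmented coefficient matrix [aᵢ bᵢ cᵢ] has rank < 3, i.e. its determinant vanishes.
Here the determinant is -48.
Nonzero, so no common point exists.

No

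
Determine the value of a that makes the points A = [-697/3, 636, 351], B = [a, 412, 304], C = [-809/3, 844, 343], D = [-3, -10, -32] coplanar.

Normal to plane ACD: n = (-84832, -48400/3, -23584); plane equation n·P = 3511552/3.
Requiring n·B = 3511552/3: (-84832)a + (-41449408/3) = 3511552/3.
So a = -530/3.

-530/3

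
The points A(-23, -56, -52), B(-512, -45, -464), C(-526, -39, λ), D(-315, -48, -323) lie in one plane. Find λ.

The points are coplanar iff AB · (AC × AD) = 0.
Expanding, this is linear in λ: (700)λ + (402500) = 0.
So λ = -575.

-575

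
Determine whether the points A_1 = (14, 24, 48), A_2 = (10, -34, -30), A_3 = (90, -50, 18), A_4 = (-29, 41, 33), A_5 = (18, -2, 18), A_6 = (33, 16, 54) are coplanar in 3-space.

The plane through A_1, A_2, A_3 has normal n = A_1A_2 × A_1A_3 = (-4032, -6048, 4704) and equation n·P = 24192.
Checking the remaining points: n·A_4 = 24192, n·A_5 = 24192, n·A_6 = 24192.
All equal 24192, so all 6 points lie in one plane.

Yes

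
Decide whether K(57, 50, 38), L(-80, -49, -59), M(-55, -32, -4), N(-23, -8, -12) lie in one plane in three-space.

With K as base: KL = (-137, -99, -97), KM = (-112, -82, -42), KN = (-80, -58, -50).
KM × KN = (1664, -2240, -64).
KL · (KM × KN) = 0.
The scalar triple product vanishes, so the four points are coplanar.

Yes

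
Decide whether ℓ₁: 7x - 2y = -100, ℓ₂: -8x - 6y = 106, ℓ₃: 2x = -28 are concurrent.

Yes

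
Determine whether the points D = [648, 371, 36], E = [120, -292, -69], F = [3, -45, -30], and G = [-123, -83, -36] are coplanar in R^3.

No

The four points are coplanar iff the 3×3 determinant with rows DE, DF, DG is zero.
Rows: (-528, -663, -105), (-645, -416, -66), (-771, -454, -72).
Expanding along the first row: (-528)(-12) − (-663)(-4446) + (-105)(-27906) = -11232.
Nonzero ⇒ not coplanar.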